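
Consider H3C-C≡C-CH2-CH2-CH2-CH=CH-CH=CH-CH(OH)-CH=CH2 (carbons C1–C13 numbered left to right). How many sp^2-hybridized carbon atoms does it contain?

C1: sp3
C2: sp
C3: sp
C4: sp3
C5: sp3
C6: sp3
C7: sp2 ✓
C8: sp2 ✓
C9: sp2 ✓
C10: sp2 ✓
C11: sp3
C12: sp2 ✓
C13: sp2 ✓
C7, C8, C9, C10, C12, C13 → 6 sp2 carbons.

6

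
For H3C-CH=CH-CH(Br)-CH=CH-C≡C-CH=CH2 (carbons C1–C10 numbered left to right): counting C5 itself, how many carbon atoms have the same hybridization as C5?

C5 is sp2 (one π bond).
C1: sp3
C2: sp2 ✓
C3: sp2 ✓
C4: sp3
C5: sp2 ✓
C6: sp2 ✓
C7: sp
C8: sp
C9: sp2 ✓
C10: sp2 ✓
6 carbons are sp2.

6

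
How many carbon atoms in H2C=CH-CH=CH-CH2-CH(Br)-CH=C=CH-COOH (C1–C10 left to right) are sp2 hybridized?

C1: sp2 ✓
C2: sp2 ✓
C3: sp2 ✓
C4: sp2 ✓
C5: sp3
C6: sp3
C7: sp2 ✓
C8: sp
C9: sp2 ✓
C10: sp2 ✓
C1, C2, C3, C4, C7, C9, C10 → 7 sp2 carbons.

7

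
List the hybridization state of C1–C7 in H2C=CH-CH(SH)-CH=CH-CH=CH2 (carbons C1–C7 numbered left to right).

C1 sp2, C2 sp2, C3 sp3, C4 sp2, C5 sp2, C6 sp2, C7 sp2

C1 (3 σ bonds, plus one π bond) has steric number 3: sp2.
C2 — 3 σ bonds, plus one π bond. Steric number 3, so sp2.
C3 carries 4 σ bonds, giving a steric number of 4, so it is sp3.
C4 carries 3 σ bonds, plus one π bond, giving a steric number of 3, so it is sp2.
C5: 3 σ bonds, plus one π bond; 3 regions of electron density → sp2.
C6 has 3 σ bonds, plus one π bond: steric number 3 → sp2.
C7 (3 σ bonds, plus one π bond) has steric number 3: sp2.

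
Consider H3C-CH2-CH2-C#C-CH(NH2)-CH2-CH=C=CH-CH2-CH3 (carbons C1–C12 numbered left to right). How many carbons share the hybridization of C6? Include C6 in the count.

7

C6 is sp3 (only σ bonds).
C1: sp3 ✓
C2: sp3 ✓
C3: sp3 ✓
C4: sp
C5: sp
C6: sp3 ✓
C7: sp3 ✓
C8: sp2
C9: sp
C10: sp2
C11: sp3 ✓
C12: sp3 ✓
7 carbons are sp3.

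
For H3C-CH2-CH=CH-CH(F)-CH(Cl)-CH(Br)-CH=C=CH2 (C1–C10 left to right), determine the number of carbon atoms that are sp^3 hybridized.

5

C1: sp3 ✓
C2: sp3 ✓
C3: sp2
C4: sp2
C5: sp3 ✓
C6: sp3 ✓
C7: sp3 ✓
C8: sp2
C9: sp
C10: sp2
C1, C2, C5, C6, C7 → 5 sp3 carbons.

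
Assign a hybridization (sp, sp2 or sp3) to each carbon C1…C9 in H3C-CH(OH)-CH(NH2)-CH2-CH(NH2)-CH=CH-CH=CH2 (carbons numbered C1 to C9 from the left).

C1 sp3, C2 sp3, C3 sp3, C4 sp3, C5 sp3, C6 sp2, C7 sp2, C8 sp2, C9 sp2

C1: 4 σ bonds — 4 electron domains, sp3.
C2 (4 σ bonds) has steric number 4: sp3.
C3 is sp3: 4 σ bonds, 4 electron-density regions.
C4 is sp3: 4 σ bonds, 4 electron-density regions.
C5 carries 4 σ bonds, giving a steric number of 4, so it is sp3.
C6: 3 σ bonds, plus one π bond; 3 regions of electron density → sp2.
C7 is sp2: 3 σ bonds, plus one π bond, 3 electron-density regions.
C8 carries 3 σ bonds, plus one π bond, giving a steric number of 3, so it is sp2.
C9 has 3 σ bonds, plus one π bond: steric number 3 → sp2.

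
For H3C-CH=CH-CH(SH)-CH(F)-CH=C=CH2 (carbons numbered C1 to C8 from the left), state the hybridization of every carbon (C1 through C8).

C1 is sp3: 4 σ bonds, 4 electron-density regions.
C2 is sp2: 3 σ bonds, plus one π bond, 3 electron-density regions.
C3 has 3 σ bonds, plus one π bond: steric number 3 → sp2.
C4: 4 σ bonds — 4 electron domains, sp3.
C5 — 4 σ bonds. Steric number 4, so sp3.
C6 — 3 σ bonds, plus one π bond. Steric number 3, so sp2.
C7 is sp: 2 σ bonds, plus two π bonds, 2 electron-density regions.
C8 has 3 σ bonds, plus one π bond: steric number 3 → sp2.

C1 sp3, C2 sp2, C3 sp2, C4 sp3, C5 sp3, C6 sp2, C7 sp, C8 sp2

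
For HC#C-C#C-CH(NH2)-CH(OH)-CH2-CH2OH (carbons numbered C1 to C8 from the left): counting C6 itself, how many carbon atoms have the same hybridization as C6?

4

C6 is sp3 (only σ bonds).
C1: sp
C2: sp
C3: sp
C4: sp
C5: sp3 ✓
C6: sp3 ✓
C7: sp3 ✓
C8: sp3 ✓
4 carbons are sp3.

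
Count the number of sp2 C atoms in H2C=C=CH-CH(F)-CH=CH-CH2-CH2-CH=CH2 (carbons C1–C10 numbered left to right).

6

C1: sp2 ✓
C2: sp
C3: sp2 ✓
C4: sp3
C5: sp2 ✓
C6: sp2 ✓
C7: sp3
C8: sp3
C9: sp2 ✓
C10: sp2 ✓
C1, C3, C5, C6, C9, C10 → 6 sp2 carbons.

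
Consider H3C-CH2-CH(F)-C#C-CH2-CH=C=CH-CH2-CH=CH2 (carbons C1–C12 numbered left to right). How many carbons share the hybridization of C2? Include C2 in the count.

C2 is sp3 (only σ bonds).
C1: sp3 ✓
C2: sp3 ✓
C3: sp3 ✓
C4: sp
C5: sp
C6: sp3 ✓
C7: sp2
C8: sp
C9: sp2
C10: sp3 ✓
C11: sp2
C12: sp2
5 carbons are sp3.

5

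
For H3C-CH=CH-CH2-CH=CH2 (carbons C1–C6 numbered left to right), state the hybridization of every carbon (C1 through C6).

C1 sp3, C2 sp2, C3 sp2, C4 sp3, C5 sp2, C6 sp2

C1 has 4 σ bonds: steric number 4 → sp3.
C2: 3 σ bonds, plus one π bond — 3 electron domains, sp2.
C3 (3 σ bonds, plus one π bond) has steric number 3: sp2.
C4 is sp3: 4 σ bonds, 4 electron-density regions.
C5 carries 3 σ bonds, plus one π bond, giving a steric number of 3, so it is sp2.
C6 has 3 σ bonds, plus one π bond: steric number 3 → sp2.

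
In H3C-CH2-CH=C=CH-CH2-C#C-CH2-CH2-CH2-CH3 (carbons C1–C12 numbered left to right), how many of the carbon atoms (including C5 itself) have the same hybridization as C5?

2

C5 is sp2 (one π bond).
C1: sp3
C2: sp3
C3: sp2 ✓
C4: sp
C5: sp2 ✓
C6: sp3
C7: sp
C8: sp
C9: sp3
C10: sp3
C11: sp3
C12: sp3
2 carbons are sp2.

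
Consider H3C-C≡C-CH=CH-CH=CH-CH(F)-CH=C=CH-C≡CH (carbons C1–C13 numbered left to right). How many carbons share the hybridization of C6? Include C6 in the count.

6

C6 is sp2 (one π bond).
C1: sp3
C2: sp
C3: sp
C4: sp2 ✓
C5: sp2 ✓
C6: sp2 ✓
C7: sp2 ✓
C8: sp3
C9: sp2 ✓
C10: sp
C11: sp2 ✓
C12: sp
C13: sp
6 carbons are sp2.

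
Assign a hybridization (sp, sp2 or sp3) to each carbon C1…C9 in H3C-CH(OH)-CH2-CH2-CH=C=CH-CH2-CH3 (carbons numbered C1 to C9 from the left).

C1 is sp3: 4 σ bonds, 4 electron-density regions.
C2: 4 σ bonds; 4 regions of electron density → sp3.
C3 (4 σ bonds) has steric number 4: sp3.
C4 carries 4 σ bonds, giving a steric number of 4, so it is sp3.
C5 — 3 σ bonds, plus one π bond. Steric number 3, so sp2.
C6 is sp: 2 σ bonds, plus two π bonds, 2 electron-density regions.
C7: 3 σ bonds, plus one π bond; 3 regions of electron density → sp2.
C8 is sp3: 4 σ bonds, 4 electron-density regions.
C9: 4 σ bonds; 4 regions of electron density → sp3.

C1 sp3, C2 sp3, C3 sp3, C4 sp3, C5 sp2, C6 sp, C7 sp2, C8 sp3, C9 sp3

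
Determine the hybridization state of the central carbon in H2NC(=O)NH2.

sp²

The central carbon: 3 σ bonds, plus one π bond; 3 regions of electron density → sp2.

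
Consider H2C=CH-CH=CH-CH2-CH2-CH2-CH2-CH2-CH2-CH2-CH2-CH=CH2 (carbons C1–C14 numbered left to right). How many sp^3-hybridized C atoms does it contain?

8

C1: sp2
C2: sp2
C3: sp2
C4: sp2
C5: sp3 ✓
C6: sp3 ✓
C7: sp3 ✓
C8: sp3 ✓
C9: sp3 ✓
C10: sp3 ✓
C11: sp3 ✓
C12: sp3 ✓
C13: sp2
C14: sp2
C5, C6, C7, C8, C9, C10, C11, C12 → 8 sp3 carbons.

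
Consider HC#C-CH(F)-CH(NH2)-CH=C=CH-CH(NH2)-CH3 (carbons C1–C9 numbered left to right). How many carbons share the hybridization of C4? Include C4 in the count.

C4 is sp3 (only σ bonds).
C1: sp
C2: sp
C3: sp3 ✓
C4: sp3 ✓
C5: sp2
C6: sp
C7: sp2
C8: sp3 ✓
C9: sp3 ✓
4 carbons are sp3.

4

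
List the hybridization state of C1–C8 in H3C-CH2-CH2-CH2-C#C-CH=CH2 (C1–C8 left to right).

C1 has 4 σ bonds: steric number 4 → sp3.
C2 has 4 σ bonds: steric number 4 → sp3.
C3 — 4 σ bonds. Steric number 4, so sp3.
C4 (4 σ bonds) has steric number 4: sp3.
C5 — 2 σ bonds, plus two π bonds. Steric number 2, so sp.
C6 (2 σ bonds, plus two π bonds) has steric number 2: sp.
C7 (3 σ bonds, plus one π bond) has steric number 3: sp2.
C8: 3 σ bonds, plus one π bond — 3 electron domains, sp2.

C1 sp3, C2 sp3, C3 sp3, C4 sp3, C5 sp, C6 sp, C7 sp2, C8 sp2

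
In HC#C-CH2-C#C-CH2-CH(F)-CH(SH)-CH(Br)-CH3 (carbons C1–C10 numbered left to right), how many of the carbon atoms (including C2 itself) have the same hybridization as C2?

C2 is sp (two π bonds).
C1: sp ✓
C2: sp ✓
C3: sp3
C4: sp ✓
C5: sp ✓
C6: sp3
C7: sp3
C8: sp3
C9: sp3
C10: sp3
4 carbons are sp.

4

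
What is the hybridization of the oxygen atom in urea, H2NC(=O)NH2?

The oxygen atom: 1 σ bond and 2 lone pairs, plus one π bond — 3 electron domains, sp2.

sp²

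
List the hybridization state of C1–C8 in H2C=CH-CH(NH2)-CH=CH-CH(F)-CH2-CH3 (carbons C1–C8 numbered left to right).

C1 sp2, C2 sp2, C3 sp3, C4 sp2, C5 sp2, C6 sp3, C7 sp3, C8 sp3

C1 — 3 σ bonds, plus one π bond. Steric number 3, so sp2.
C2: 3 σ bonds, plus one π bond — 3 electron domains, sp2.
C3 — 4 σ bonds. Steric number 4, so sp3.
C4 is sp2: 3 σ bonds, plus one π bond, 3 electron-density regions.
C5 (3 σ bonds, plus one π bond) has steric number 3: sp2.
C6 carries 4 σ bonds, giving a steric number of 4, so it is sp3.
C7 (4 σ bonds) has steric number 4: sp3.
C8 (4 σ bonds) has steric number 4: sp3.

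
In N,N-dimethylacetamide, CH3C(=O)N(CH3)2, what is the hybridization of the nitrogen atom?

Amide resonance: N lone pair conjugated with C=O → sp2.

sp2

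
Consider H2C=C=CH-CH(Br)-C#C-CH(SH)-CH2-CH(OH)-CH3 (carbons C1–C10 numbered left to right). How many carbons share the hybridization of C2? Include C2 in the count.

3

C2 is sp (two π bonds).
C1: sp2
C2: sp ✓
C3: sp2
C4: sp3
C5: sp ✓
C6: sp ✓
C7: sp3
C8: sp3
C9: sp3
C10: sp3
3 carbons are sp.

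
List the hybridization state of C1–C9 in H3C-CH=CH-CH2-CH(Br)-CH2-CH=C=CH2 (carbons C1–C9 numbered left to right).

C1: 4 σ bonds — 4 electron domains, sp3.
C2: 3 σ bonds, plus one π bond — 3 electron domains, sp2.
C3 (3 σ bonds, plus one π bond) has steric number 3: sp2.
C4 is sp3: 4 σ bonds, 4 electron-density regions.
C5 carries 4 σ bonds, giving a steric number of 4, so it is sp3.
C6 — 4 σ bonds. Steric number 4, so sp3.
C7 has 3 σ bonds, plus one π bond: steric number 3 → sp2.
C8: 2 σ bonds, plus two π bonds; 2 regions of electron density → sp.
C9: 3 σ bonds, plus one π bond — 3 electron domains, sp2.

C1 sp3, C2 sp2, C3 sp2, C4 sp3, C5 sp3, C6 sp3, C7 sp2, C8 sp, C9 sp2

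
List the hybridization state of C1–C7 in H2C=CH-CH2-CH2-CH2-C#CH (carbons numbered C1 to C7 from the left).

C1 is sp2: 3 σ bonds, plus one π bond, 3 electron-density regions.
C2: 3 σ bonds, plus one π bond — 3 electron domains, sp2.
C3: 4 σ bonds; 4 regions of electron density → sp3.
C4: 4 σ bonds — 4 electron domains, sp3.
C5 is sp3: 4 σ bonds, 4 electron-density regions.
C6 carries 2 σ bonds, plus two π bonds, giving a steric number of 2, so it is sp.
C7 carries 2 σ bonds, plus two π bonds, giving a steric number of 2, so it is sp.

C1 sp2, C2 sp2, C3 sp3, C4 sp3, C5 sp3, C6 sp, C7 sp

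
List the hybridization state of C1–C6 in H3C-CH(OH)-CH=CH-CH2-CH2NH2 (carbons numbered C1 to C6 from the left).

C1 (4 σ bonds) has steric number 4: sp3.
C2 is sp3: 4 σ bonds, 4 electron-density regions.
C3 is sp2: 3 σ bonds, plus one π bond, 3 electron-density regions.
C4 carries 3 σ bonds, plus one π bond, giving a steric number of 3, so it is sp2.
C5 — 4 σ bonds. Steric number 4, so sp3.
C6 has 4 σ bonds: steric number 4 → sp3.

C1 sp3, C2 sp3, C3 sp2, C4 sp2, C5 sp3, C6 sp3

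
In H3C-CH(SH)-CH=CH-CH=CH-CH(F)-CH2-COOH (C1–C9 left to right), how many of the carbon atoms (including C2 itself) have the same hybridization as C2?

C2 is sp3 (only σ bonds).
C1: sp3 ✓
C2: sp3 ✓
C3: sp2
C4: sp2
C5: sp2
C6: sp2
C7: sp3 ✓
C8: sp3 ✓
C9: sp2
4 carbons are sp3.

4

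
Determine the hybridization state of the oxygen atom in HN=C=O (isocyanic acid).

The oxygen atom — 1 σ bond and 2 lone pairs, plus one π bond. Steric number 3, so sp2.

sp2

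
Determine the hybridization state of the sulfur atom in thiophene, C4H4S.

sp²

Analogous to furan: one S lone pair in the aromatic π system, S is sp2.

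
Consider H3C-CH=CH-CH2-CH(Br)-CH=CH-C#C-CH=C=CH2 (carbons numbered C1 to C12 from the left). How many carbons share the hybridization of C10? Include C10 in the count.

6

C10 is sp2 (one π bond).
C1: sp3
C2: sp2 ✓
C3: sp2 ✓
C4: sp3
C5: sp3
C6: sp2 ✓
C7: sp2 ✓
C8: sp
C9: sp
C10: sp2 ✓
C11: sp
C12: sp2 ✓
6 carbons are sp2.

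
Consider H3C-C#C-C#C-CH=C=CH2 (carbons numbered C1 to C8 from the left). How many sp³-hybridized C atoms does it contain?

1

C1: sp3 ✓
C2: sp
C3: sp
C4: sp
C5: sp
C6: sp2
C7: sp
C8: sp2
C1 → 1 sp3 carbon.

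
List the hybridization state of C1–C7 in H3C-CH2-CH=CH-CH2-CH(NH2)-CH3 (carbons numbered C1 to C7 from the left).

C1: 4 σ bonds; 4 regions of electron density → sp3.
C2 has 4 σ bonds: steric number 4 → sp3.
C3: 3 σ bonds, plus one π bond — 3 electron domains, sp2.
C4 (3 σ bonds, plus one π bond) has steric number 3: sp2.
C5 has 4 σ bonds: steric number 4 → sp3.
C6: 4 σ bonds; 4 regions of electron density → sp3.
C7 carries 4 σ bonds, giving a steric number of 4, so it is sp3.

C1 sp3, C2 sp3, C3 sp2, C4 sp2, C5 sp3, C6 sp3, C7 sp3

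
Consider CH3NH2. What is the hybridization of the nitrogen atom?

Three σ bonds + one lone pair = steric number 4 → sp3.

sp3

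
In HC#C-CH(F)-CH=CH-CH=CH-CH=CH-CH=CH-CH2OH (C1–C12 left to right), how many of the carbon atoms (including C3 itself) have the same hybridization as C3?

2

C3 is sp3 (only σ bonds).
C1: sp
C2: sp
C3: sp3 ✓
C4: sp2
C5: sp2
C6: sp2
C7: sp2
C8: sp2
C9: sp2
C10: sp2
C11: sp2
C12: sp3 ✓
2 carbons are sp3.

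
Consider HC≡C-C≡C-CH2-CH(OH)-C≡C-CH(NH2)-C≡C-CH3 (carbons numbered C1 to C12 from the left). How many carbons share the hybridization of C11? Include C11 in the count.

8

C11 is sp (two π bonds).
C1: sp ✓
C2: sp ✓
C3: sp ✓
C4: sp ✓
C5: sp3
C6: sp3
C7: sp ✓
C8: sp ✓
C9: sp3
C10: sp ✓
C11: sp ✓
C12: sp3
8 carbons are sp.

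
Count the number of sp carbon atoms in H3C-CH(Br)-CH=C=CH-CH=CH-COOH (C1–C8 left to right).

1

C1: sp3
C2: sp3
C3: sp2
C4: sp ✓
C5: sp2
C6: sp2
C7: sp2
C8: sp2
C4 → 1 sp carbon.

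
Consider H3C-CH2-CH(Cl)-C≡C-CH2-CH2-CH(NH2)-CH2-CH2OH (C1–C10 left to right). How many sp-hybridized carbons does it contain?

C1: sp3
C2: sp3
C3: sp3
C4: sp ✓
C5: sp ✓
C6: sp3
C7: sp3
C8: sp3
C9: sp3
C10: sp3
C4, C5 → 2 sp carbons.

2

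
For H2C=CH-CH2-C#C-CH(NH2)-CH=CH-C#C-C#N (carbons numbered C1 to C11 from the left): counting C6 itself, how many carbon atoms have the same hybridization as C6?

2

C6 is sp3 (only σ bonds).
C1: sp2
C2: sp2
C3: sp3 ✓
C4: sp
C5: sp
C6: sp3 ✓
C7: sp2
C8: sp2
C9: sp
C10: sp
C11: sp
2 carbons are sp3.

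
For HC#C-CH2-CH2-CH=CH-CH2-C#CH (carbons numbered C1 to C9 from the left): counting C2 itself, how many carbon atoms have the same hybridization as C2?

4

C2 is sp (two π bonds).
C1: sp ✓
C2: sp ✓
C3: sp3
C4: sp3
C5: sp2
C6: sp2
C7: sp3
C8: sp ✓
C9: sp ✓
4 carbons are sp.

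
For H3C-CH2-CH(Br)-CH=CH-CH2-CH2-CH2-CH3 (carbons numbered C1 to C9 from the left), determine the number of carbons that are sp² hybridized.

C1: sp3
C2: sp3
C3: sp3
C4: sp2 ✓
C5: sp2 ✓
C6: sp3
C7: sp3
C8: sp3
C9: sp3
C4, C5 → 2 sp2 carbons.

2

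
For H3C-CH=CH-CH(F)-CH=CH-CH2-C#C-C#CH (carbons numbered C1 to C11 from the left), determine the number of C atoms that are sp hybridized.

4

C1: sp3
C2: sp2
C3: sp2
C4: sp3
C5: sp2
C6: sp2
C7: sp3
C8: sp ✓
C9: sp ✓
C10: sp ✓
C11: sp ✓
C8, C9, C10, C11 → 4 sp carbons.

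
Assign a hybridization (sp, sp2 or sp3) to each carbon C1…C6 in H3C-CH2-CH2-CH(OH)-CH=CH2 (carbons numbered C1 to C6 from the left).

C1 has 4 σ bonds: steric number 4 → sp3.
C2: 4 σ bonds — 4 electron domains, sp3.
C3 is sp3: 4 σ bonds, 4 electron-density regions.
C4 (4 σ bonds) has steric number 4: sp3.
C5: 3 σ bonds, plus one π bond; 3 regions of electron density → sp2.
C6 is sp2: 3 σ bonds, plus one π bond, 3 electron-density regions.

C1 sp3, C2 sp3, C3 sp3, C4 sp3, C5 sp2, C6 sp2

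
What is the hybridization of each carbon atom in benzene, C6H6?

sp^2

Every ring carbon has three σ bonds and contributes one p electron to the aromatic π system.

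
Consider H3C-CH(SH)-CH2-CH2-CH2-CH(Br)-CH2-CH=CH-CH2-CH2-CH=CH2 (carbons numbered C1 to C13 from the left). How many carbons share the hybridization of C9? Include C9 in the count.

C9 is sp2 (one π bond).
C1: sp3
C2: sp3
C3: sp3
C4: sp3
C5: sp3
C6: sp3
C7: sp3
C8: sp2 ✓
C9: sp2 ✓
C10: sp3
C11: sp3
C12: sp2 ✓
C13: sp2 ✓
4 carbons are sp2.

4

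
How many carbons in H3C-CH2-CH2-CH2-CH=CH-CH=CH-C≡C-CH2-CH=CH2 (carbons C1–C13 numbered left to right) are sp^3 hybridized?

C1: sp3 ✓
C2: sp3 ✓
C3: sp3 ✓
C4: sp3 ✓
C5: sp2
C6: sp2
C7: sp2
C8: sp2
C9: sp
C10: sp
C11: sp3 ✓
C12: sp2
C13: sp2
C1, C2, C3, C4, C11 → 5 sp3 carbons.

5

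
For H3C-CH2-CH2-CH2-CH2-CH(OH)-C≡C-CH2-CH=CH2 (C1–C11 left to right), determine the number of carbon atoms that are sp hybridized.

C1: sp3
C2: sp3
C3: sp3
C4: sp3
C5: sp3
C6: sp3
C7: sp ✓
C8: sp ✓
C9: sp3
C10: sp2
C11: sp2
C7, C8 → 2 sp carbons.

2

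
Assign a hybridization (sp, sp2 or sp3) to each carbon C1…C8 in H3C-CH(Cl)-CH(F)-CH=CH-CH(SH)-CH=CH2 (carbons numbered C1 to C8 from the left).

C1 has 4 σ bonds: steric number 4 → sp3.
C2 has 4 σ bonds: steric number 4 → sp3.
C3: 4 σ bonds; 4 regions of electron density → sp3.
C4 has 3 σ bonds, plus one π bond: steric number 3 → sp2.
C5 — 3 σ bonds, plus one π bond. Steric number 3, so sp2.
C6 carries 4 σ bonds, giving a steric number of 4, so it is sp3.
C7 (3 σ bonds, plus one π bond) has steric number 3: sp2.
C8 carries 3 σ bonds, plus one π bond, giving a steric number of 3, so it is sp2.

C1 sp3, C2 sp3, C3 sp3, C4 sp2, C5 sp2, C6 sp3, C7 sp2, C8 sp2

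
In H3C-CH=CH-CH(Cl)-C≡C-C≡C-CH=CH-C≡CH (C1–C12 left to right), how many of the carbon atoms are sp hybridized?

C1: sp3
C2: sp2
C3: sp2
C4: sp3
C5: sp ✓
C6: sp ✓
C7: sp ✓
C8: sp ✓
C9: sp2
C10: sp2
C11: sp ✓
C12: sp ✓
C5, C6, C7, C8, C11, C12 → 6 sp carbons.

6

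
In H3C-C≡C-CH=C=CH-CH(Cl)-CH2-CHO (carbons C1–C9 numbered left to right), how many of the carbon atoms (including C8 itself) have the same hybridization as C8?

3

C8 is sp3 (only σ bonds).
C1: sp3 ✓
C2: sp
C3: sp
C4: sp2
C5: sp
C6: sp2
C7: sp3 ✓
C8: sp3 ✓
C9: sp2
3 carbons are sp3.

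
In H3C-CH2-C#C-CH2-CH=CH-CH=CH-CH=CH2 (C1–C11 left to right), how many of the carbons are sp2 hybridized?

C1: sp3
C2: sp3
C3: sp
C4: sp
C5: sp3
C6: sp2 ✓
C7: sp2 ✓
C8: sp2 ✓
C9: sp2 ✓
C10: sp2 ✓
C11: sp2 ✓
C6, C7, C8, C9, C10, C11 → 6 sp2 carbons.

6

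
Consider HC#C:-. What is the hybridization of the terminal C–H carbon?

The terminal C–H carbon carries 2 σ bonds, plus two π bonds, giving a steric number of 2, so it is sp.

sp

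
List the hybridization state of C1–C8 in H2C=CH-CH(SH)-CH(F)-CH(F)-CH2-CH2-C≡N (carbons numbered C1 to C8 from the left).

C1 sp2, C2 sp2, C3 sp3, C4 sp3, C5 sp3, C6 sp3, C7 sp3, C8 sp

C1 — 3 σ bonds, plus one π bond. Steric number 3, so sp2.
C2 is sp2: 3 σ bonds, plus one π bond, 3 electron-density regions.
C3: 4 σ bonds; 4 regions of electron density → sp3.
C4 (4 σ bonds) has steric number 4: sp3.
C5: 4 σ bonds; 4 regions of electron density → sp3.
C6: 4 σ bonds — 4 electron domains, sp3.
C7 — 4 σ bonds. Steric number 4, so sp3.
C8 carries 2 σ bonds, plus two π bonds, giving a steric number of 2, so it is sp.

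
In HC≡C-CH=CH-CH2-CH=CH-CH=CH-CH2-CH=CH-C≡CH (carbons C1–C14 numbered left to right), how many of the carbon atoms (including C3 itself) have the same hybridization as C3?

C3 is sp2 (one π bond).
C1: sp
C2: sp
C3: sp2 ✓
C4: sp2 ✓
C5: sp3
C6: sp2 ✓
C7: sp2 ✓
C8: sp2 ✓
C9: sp2 ✓
C10: sp3
C11: sp2 ✓
C12: sp2 ✓
C13: sp
C14: sp
8 carbons are sp2.

8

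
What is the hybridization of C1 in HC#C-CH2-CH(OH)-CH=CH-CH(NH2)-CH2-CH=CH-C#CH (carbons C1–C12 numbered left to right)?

sp

C1 — 2 σ bonds, plus two π bonds. Steric number 2, so sp.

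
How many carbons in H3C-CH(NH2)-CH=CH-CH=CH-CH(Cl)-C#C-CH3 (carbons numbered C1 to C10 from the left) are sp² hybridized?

C1: sp3
C2: sp3
C3: sp2 ✓
C4: sp2 ✓
C5: sp2 ✓
C6: sp2 ✓
C7: sp3
C8: sp
C9: sp
C10: sp3
C3, C4, C5, C6 → 4 sp2 carbons.

4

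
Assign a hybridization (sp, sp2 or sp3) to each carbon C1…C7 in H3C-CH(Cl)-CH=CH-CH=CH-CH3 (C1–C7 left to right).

C1: 4 σ bonds; 4 regions of electron density → sp3.
C2: 4 σ bonds; 4 regions of electron density → sp3.
C3 has 3 σ bonds, plus one π bond: steric number 3 → sp2.
C4: 3 σ bonds, plus one π bond — 3 electron domains, sp2.
C5: 3 σ bonds, plus one π bond; 3 regions of electron density → sp2.
C6 (3 σ bonds, plus one π bond) has steric number 3: sp2.
C7 (4 σ bonds) has steric number 4: sp3.

C1 sp3, C2 sp3, C3 sp2, C4 sp2, C5 sp2, C6 sp2, C7 sp3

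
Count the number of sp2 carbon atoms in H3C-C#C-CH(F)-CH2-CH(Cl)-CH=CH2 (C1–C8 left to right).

2

C1: sp3
C2: sp
C3: sp
C4: sp3
C5: sp3
C6: sp3
C7: sp2 ✓
C8: sp2 ✓
C7, C8 → 2 sp2 carbons.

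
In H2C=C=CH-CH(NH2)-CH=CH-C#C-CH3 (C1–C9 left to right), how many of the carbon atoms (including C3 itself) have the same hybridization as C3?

C3 is sp2 (one π bond).
C1: sp2 ✓
C2: sp
C3: sp2 ✓
C4: sp3
C5: sp2 ✓
C6: sp2 ✓
C7: sp
C8: sp
C9: sp3
4 carbons are sp2.

4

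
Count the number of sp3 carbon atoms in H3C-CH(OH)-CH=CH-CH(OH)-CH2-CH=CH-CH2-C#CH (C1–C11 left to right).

C1: sp3 ✓
C2: sp3 ✓
C3: sp2
C4: sp2
C5: sp3 ✓
C6: sp3 ✓
C7: sp2
C8: sp2
C9: sp3 ✓
C10: sp
C11: sp
C1, C2, C5, C6, C9 → 5 sp3 carbons.

5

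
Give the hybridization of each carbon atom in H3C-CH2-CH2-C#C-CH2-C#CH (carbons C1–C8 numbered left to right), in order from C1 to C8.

C1 is sp3: 4 σ bonds, 4 electron-density regions.
C2 carries 4 σ bonds, giving a steric number of 4, so it is sp3.
C3 has 4 σ bonds: steric number 4 → sp3.
C4 — 2 σ bonds, plus two π bonds. Steric number 2, so sp.
C5: 2 σ bonds, plus two π bonds — 2 electron domains, sp.
C6 is sp3: 4 σ bonds, 4 electron-density regions.
C7 (2 σ bonds, plus two π bonds) has steric number 2: sp.
C8: 2 σ bonds, plus two π bonds; 2 regions of electron density → sp.

C1 sp3, C2 sp3, C3 sp3, C4 sp, C5 sp, C6 sp3, C7 sp, C8 sp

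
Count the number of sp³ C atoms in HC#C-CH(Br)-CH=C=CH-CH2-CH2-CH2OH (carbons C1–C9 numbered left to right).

C1: sp
C2: sp
C3: sp3 ✓
C4: sp2
C5: sp
C6: sp2
C7: sp3 ✓
C8: sp3 ✓
C9: sp3 ✓
C3, C7, C8, C9 → 4 sp3 carbons.

4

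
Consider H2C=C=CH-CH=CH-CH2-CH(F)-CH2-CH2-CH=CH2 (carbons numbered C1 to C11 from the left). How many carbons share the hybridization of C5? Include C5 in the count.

C5 is sp2 (one π bond).
C1: sp2 ✓
C2: sp
C3: sp2 ✓
C4: sp2 ✓
C5: sp2 ✓
C6: sp3
C7: sp3
C8: sp3
C9: sp3
C10: sp2 ✓
C11: sp2 ✓
6 carbons are sp2.

6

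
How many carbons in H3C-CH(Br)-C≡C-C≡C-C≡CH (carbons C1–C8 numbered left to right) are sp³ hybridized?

2

C1: sp3 ✓
C2: sp3 ✓
C3: sp
C4: sp
C5: sp
C6: sp
C7: sp
C8: sp
C1, C2 → 2 sp3 carbons.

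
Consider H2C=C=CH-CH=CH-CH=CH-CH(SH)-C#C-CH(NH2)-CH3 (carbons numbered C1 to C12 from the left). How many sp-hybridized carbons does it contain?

3

C1: sp2
C2: sp ✓
C3: sp2
C4: sp2
C5: sp2
C6: sp2
C7: sp2
C8: sp3
C9: sp ✓
C10: sp ✓
C11: sp3
C12: sp3
C2, C9, C10 → 3 sp carbons.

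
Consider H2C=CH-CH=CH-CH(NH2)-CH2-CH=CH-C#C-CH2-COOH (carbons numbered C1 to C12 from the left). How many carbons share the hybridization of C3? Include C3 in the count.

7

C3 is sp2 (one π bond).
C1: sp2 ✓
C2: sp2 ✓
C3: sp2 ✓
C4: sp2 ✓
C5: sp3
C6: sp3
C7: sp2 ✓
C8: sp2 ✓
C9: sp
C10: sp
C11: sp3
C12: sp2 ✓
7 carbons are sp2.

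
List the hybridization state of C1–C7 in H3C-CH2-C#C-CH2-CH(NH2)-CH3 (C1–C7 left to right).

C1 is sp3: 4 σ bonds, 4 electron-density regions.
C2: 4 σ bonds — 4 electron domains, sp3.
C3: 2 σ bonds, plus two π bonds — 2 electron domains, sp.
C4 (2 σ bonds, plus two π bonds) has steric number 2: sp.
C5: 4 σ bonds; 4 regions of electron density → sp3.
C6 — 4 σ bonds. Steric number 4, so sp3.
C7: 4 σ bonds; 4 regions of electron density → sp3.

C1 sp3, C2 sp3, C3 sp, C4 sp, C5 sp3, C6 sp3, C7 sp3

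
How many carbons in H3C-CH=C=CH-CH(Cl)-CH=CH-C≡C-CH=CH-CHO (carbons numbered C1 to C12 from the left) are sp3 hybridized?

2

C1: sp3 ✓
C2: sp2
C3: sp
C4: sp2
C5: sp3 ✓
C6: sp2
C7: sp2
C8: sp
C9: sp
C10: sp2
C11: sp2
C12: sp2
C1, C5 → 2 sp3 carbons.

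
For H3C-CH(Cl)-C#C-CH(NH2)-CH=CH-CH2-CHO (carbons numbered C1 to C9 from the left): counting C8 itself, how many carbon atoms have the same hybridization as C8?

4

C8 is sp3 (only σ bonds).
C1: sp3 ✓
C2: sp3 ✓
C3: sp
C4: sp
C5: sp3 ✓
C6: sp2
C7: sp2
C8: sp3 ✓
C9: sp2
4 carbons are sp3.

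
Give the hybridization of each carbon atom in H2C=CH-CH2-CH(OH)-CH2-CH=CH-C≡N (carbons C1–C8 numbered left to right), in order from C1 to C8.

C1 sp2, C2 sp2, C3 sp3, C4 sp3, C5 sp3, C6 sp2, C7 sp2, C8 sp

C1: 3 σ bonds, plus one π bond; 3 regions of electron density → sp2.
C2 is sp2: 3 σ bonds, plus one π bond, 3 electron-density regions.
C3 (4 σ bonds) has steric number 4: sp3.
C4 has 4 σ bonds: steric number 4 → sp3.
C5 (4 σ bonds) has steric number 4: sp3.
C6: 3 σ bonds, plus one π bond — 3 electron domains, sp2.
C7 carries 3 σ bonds, plus one π bond, giving a steric number of 3, so it is sp2.
C8 carries 2 σ bonds, plus two π bonds, giving a steric number of 2, so it is sp.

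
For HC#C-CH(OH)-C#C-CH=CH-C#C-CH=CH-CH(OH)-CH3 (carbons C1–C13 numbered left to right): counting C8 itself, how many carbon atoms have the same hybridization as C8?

C8 is sp (two π bonds).
C1: sp ✓
C2: sp ✓
C3: sp3
C4: sp ✓
C5: sp ✓
C6: sp2
C7: sp2
C8: sp ✓
C9: sp ✓
C10: sp2
C11: sp2
C12: sp3
C13: sp3
6 carbons are sp.

6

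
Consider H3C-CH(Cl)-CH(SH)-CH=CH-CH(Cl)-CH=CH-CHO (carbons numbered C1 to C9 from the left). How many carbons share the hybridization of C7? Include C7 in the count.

C7 is sp2 (one π bond).
C1: sp3
C2: sp3
C3: sp3
C4: sp2 ✓
C5: sp2 ✓
C6: sp3
C7: sp2 ✓
C8: sp2 ✓
C9: sp2 ✓
5 carbons are sp2.

5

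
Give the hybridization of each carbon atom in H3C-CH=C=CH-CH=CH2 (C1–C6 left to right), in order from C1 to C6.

C1 carries 4 σ bonds, giving a steric number of 4, so it is sp3.
C2 (3 σ bonds, plus one π bond) has steric number 3: sp2.
C3: 2 σ bonds, plus two π bonds — 2 electron domains, sp.
C4 has 3 σ bonds, plus one π bond: steric number 3 → sp2.
C5: 3 σ bonds, plus one π bond; 3 regions of electron density → sp2.
C6 carries 3 σ bonds, plus one π bond, giving a steric number of 3, so it is sp2.

C1 sp3, C2 sp2, C3 sp, C4 sp2, C5 sp2, C6 sp2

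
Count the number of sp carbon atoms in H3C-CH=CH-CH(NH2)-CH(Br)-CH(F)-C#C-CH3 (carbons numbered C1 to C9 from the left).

2

C1: sp3
C2: sp2
C3: sp2
C4: sp3
C5: sp3
C6: sp3
C7: sp ✓
C8: sp ✓
C9: sp3
C7, C8 → 2 sp carbons.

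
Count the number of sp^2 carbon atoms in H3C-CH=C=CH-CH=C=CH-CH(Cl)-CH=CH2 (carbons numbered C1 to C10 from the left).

C1: sp3
C2: sp2 ✓
C3: sp
C4: sp2 ✓
C5: sp2 ✓
C6: sp
C7: sp2 ✓
C8: sp3
C9: sp2 ✓
C10: sp2 ✓
C2, C4, C5, C7, C9, C10 → 6 sp2 carbons.

6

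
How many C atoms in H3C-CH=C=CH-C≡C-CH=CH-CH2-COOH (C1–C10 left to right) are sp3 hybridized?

2

C1: sp3 ✓
C2: sp2
C3: sp
C4: sp2
C5: sp
C6: sp
C7: sp2
C8: sp2
C9: sp3 ✓
C10: sp2
C1, C9 → 2 sp3 carbons.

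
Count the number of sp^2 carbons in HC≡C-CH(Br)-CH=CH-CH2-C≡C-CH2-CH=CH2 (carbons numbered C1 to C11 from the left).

4

C1: sp
C2: sp
C3: sp3
C4: sp2 ✓
C5: sp2 ✓
C6: sp3
C7: sp
C8: sp
C9: sp3
C10: sp2 ✓
C11: sp2 ✓
C4, C5, C10, C11 → 4 sp2 carbons.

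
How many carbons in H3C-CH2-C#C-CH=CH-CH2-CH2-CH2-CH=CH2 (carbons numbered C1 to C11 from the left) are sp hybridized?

2

C1: sp3
C2: sp3
C3: sp ✓
C4: sp ✓
C5: sp2
C6: sp2
C7: sp3
C8: sp3
C9: sp3
C10: sp2
C11: sp2
C3, C4 → 2 sp carbons.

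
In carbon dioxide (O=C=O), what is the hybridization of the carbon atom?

sp

Two σ bonds, two π bonds → steric number 2 → sp.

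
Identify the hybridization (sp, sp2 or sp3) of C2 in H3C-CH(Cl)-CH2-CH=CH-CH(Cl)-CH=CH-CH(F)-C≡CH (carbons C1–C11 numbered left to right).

C2: 4 σ bonds; 4 regions of electron density → sp3.

sp^3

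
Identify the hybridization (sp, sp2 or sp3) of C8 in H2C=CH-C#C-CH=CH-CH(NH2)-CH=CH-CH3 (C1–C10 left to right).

sp2

C8: 3 σ bonds, plus one π bond — 3 electron domains, sp2.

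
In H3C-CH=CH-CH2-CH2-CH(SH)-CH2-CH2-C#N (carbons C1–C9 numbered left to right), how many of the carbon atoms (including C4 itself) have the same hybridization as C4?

C4 is sp3 (only σ bonds).
C1: sp3 ✓
C2: sp2
C3: sp2
C4: sp3 ✓
C5: sp3 ✓
C6: sp3 ✓
C7: sp3 ✓
C8: sp3 ✓
C9: sp
6 carbons are sp3.

6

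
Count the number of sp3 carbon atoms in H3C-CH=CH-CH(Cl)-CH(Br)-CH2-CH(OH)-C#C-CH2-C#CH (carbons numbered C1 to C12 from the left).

6

C1: sp3 ✓
C2: sp2
C3: sp2
C4: sp3 ✓
C5: sp3 ✓
C6: sp3 ✓
C7: sp3 ✓
C8: sp
C9: sp
C10: sp3 ✓
C11: sp
C12: sp
C1, C4, C5, C6, C7, C10 → 6 sp3 carbons.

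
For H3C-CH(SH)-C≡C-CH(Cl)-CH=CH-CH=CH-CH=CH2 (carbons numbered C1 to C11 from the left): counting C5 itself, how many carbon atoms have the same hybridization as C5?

3

C5 is sp3 (only σ bonds).
C1: sp3 ✓
C2: sp3 ✓
C3: sp
C4: sp
C5: sp3 ✓
C6: sp2
C7: sp2
C8: sp2
C9: sp2
C10: sp2
C11: sp2
3 carbons are sp3.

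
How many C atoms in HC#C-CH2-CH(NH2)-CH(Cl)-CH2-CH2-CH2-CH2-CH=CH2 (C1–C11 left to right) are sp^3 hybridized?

7

C1: sp
C2: sp
C3: sp3 ✓
C4: sp3 ✓
C5: sp3 ✓
C6: sp3 ✓
C7: sp3 ✓
C8: sp3 ✓
C9: sp3 ✓
C10: sp2
C11: sp2
C3, C4, C5, C6, C7, C8, C9 → 7 sp3 carbons.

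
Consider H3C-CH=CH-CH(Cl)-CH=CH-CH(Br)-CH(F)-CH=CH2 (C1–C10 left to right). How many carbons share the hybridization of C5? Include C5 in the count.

6

C5 is sp2 (one π bond).
C1: sp3
C2: sp2 ✓
C3: sp2 ✓
C4: sp3
C5: sp2 ✓
C6: sp2 ✓
C7: sp3
C8: sp3
C9: sp2 ✓
C10: sp2 ✓
6 carbons are sp2.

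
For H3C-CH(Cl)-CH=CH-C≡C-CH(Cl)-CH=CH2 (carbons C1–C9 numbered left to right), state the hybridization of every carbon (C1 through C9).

C1 has 4 σ bonds: steric number 4 → sp3.
C2 has 4 σ bonds: steric number 4 → sp3.
C3: 3 σ bonds, plus one π bond — 3 electron domains, sp2.
C4 — 3 σ bonds, plus one π bond. Steric number 3, so sp2.
C5: 2 σ bonds, plus two π bonds — 2 electron domains, sp.
C6: 2 σ bonds, plus two π bonds — 2 electron domains, sp.
C7 — 4 σ bonds. Steric number 4, so sp3.
C8: 3 σ bonds, plus one π bond; 3 regions of electron density → sp2.
C9 — 3 σ bonds, plus one π bond. Steric number 3, so sp2.

C1 sp3, C2 sp3, C3 sp2, C4 sp2, C5 sp, C6 sp, C7 sp3, C8 sp2, C9 sp2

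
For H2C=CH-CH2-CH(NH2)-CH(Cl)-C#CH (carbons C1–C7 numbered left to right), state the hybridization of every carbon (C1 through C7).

C1 has 3 σ bonds, plus one π bond: steric number 3 → sp2.
C2: 3 σ bonds, plus one π bond; 3 regions of electron density → sp2.
C3: 4 σ bonds; 4 regions of electron density → sp3.
C4 — 4 σ bonds. Steric number 4, so sp3.
C5: 4 σ bonds — 4 electron domains, sp3.
C6 (2 σ bonds, plus two π bonds) has steric number 2: sp.
C7: 2 σ bonds, plus two π bonds; 2 regions of electron density → sp.

C1 sp2, C2 sp2, C3 sp3, C4 sp3, C5 sp3, C6 sp, C7 sp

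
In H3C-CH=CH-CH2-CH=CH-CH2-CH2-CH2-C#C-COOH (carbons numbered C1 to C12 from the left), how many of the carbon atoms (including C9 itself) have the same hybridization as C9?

C9 is sp3 (only σ bonds).
C1: sp3 ✓
C2: sp2
C3: sp2
C4: sp3 ✓
C5: sp2
C6: sp2
C7: sp3 ✓
C8: sp3 ✓
C9: sp3 ✓
C10: sp
C11: sp
C12: sp2
5 carbons are sp3.

5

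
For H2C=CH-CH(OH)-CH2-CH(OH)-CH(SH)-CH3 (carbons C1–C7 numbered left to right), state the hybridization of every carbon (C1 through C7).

C1 sp2, C2 sp2, C3 sp3, C4 sp3, C5 sp3, C6 sp3, C7 sp3

C1: 3 σ bonds, plus one π bond; 3 regions of electron density → sp2.
C2 carries 3 σ bonds, plus one π bond, giving a steric number of 3, so it is sp2.
C3: 4 σ bonds; 4 regions of electron density → sp3.
C4: 4 σ bonds; 4 regions of electron density → sp3.
C5 has 4 σ bonds: steric number 4 → sp3.
C6: 4 σ bonds; 4 regions of electron density → sp3.
C7: 4 σ bonds; 4 regions of electron density → sp3.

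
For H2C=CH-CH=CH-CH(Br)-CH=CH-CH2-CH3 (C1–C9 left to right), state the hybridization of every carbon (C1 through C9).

C1 sp2, C2 sp2, C3 sp2, C4 sp2, C5 sp3, C6 sp2, C7 sp2, C8 sp3, C9 sp3

C1 (3 σ bonds, plus one π bond) has steric number 3: sp2.
C2 has 3 σ bonds, plus one π bond: steric number 3 → sp2.
C3 — 3 σ bonds, plus one π bond. Steric number 3, so sp2.
C4 — 3 σ bonds, plus one π bond. Steric number 3, so sp2.
C5: 4 σ bonds — 4 electron domains, sp3.
C6 carries 3 σ bonds, plus one π bond, giving a steric number of 3, so it is sp2.
C7 has 3 σ bonds, plus one π bond: steric number 3 → sp2.
C8: 4 σ bonds; 4 regions of electron density → sp3.
C9: 4 σ bonds; 4 regions of electron density → sp3.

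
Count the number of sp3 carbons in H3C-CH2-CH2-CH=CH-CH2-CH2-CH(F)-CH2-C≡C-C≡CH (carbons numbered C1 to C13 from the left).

C1: sp3 ✓
C2: sp3 ✓
C3: sp3 ✓
C4: sp2
C5: sp2
C6: sp3 ✓
C7: sp3 ✓
C8: sp3 ✓
C9: sp3 ✓
C10: sp
C11: sp
C12: sp
C13: sp
C1, C2, C3, C6, C7, C8, C9 → 7 sp3 carbons.

7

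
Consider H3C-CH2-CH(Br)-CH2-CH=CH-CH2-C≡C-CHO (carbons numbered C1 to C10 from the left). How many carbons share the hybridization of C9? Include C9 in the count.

2

C9 is sp (two π bonds).
C1: sp3
C2: sp3
C3: sp3
C4: sp3
C5: sp2
C6: sp2
C7: sp3
C8: sp ✓
C9: sp ✓
C10: sp2
2 carbons are sp.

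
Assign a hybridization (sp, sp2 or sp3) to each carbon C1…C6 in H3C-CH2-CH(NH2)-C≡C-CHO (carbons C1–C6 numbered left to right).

C1 sp3, C2 sp3, C3 sp3, C4 sp, C5 sp, C6 sp2

C1 carries 4 σ bonds, giving a steric number of 4, so it is sp3.
C2 carries 4 σ bonds, giving a steric number of 4, so it is sp3.
C3 — 4 σ bonds. Steric number 4, so sp3.
C4 has 2 σ bonds, plus two π bonds: steric number 2 → sp.
C5: 2 σ bonds, plus two π bonds; 2 regions of electron density → sp.
C6: 3 σ bonds, plus one π bond; 3 regions of electron density → sp2.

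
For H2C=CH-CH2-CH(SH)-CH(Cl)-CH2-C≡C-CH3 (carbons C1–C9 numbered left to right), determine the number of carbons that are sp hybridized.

C1: sp2
C2: sp2
C3: sp3
C4: sp3
C5: sp3
C6: sp3
C7: sp ✓
C8: sp ✓
C9: sp3
C7, C8 → 2 sp carbons.

2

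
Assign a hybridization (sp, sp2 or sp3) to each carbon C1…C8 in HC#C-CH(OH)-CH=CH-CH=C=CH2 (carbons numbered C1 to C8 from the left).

C1 sp, C2 sp, C3 sp3, C4 sp2, C5 sp2, C6 sp2, C7 sp, C8 sp2

C1 carries 2 σ bonds, plus two π bonds, giving a steric number of 2, so it is sp.
C2 (2 σ bonds, plus two π bonds) has steric number 2: sp.
C3: 4 σ bonds; 4 regions of electron density → sp3.
C4 carries 3 σ bonds, plus one π bond, giving a steric number of 3, so it is sp2.
C5 carries 3 σ bonds, plus one π bond, giving a steric number of 3, so it is sp2.
C6: 3 σ bonds, plus one π bond; 3 regions of electron density → sp2.
C7 (2 σ bonds, plus two π bonds) has steric number 2: sp.
C8 — 3 σ bonds, plus one π bond. Steric number 3, so sp2.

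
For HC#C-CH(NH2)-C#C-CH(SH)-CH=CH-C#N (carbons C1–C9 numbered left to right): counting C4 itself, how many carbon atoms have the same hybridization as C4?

5

C4 is sp (two π bonds).
C1: sp ✓
C2: sp ✓
C3: sp3
C4: sp ✓
C5: sp ✓
C6: sp3
C7: sp2
C8: sp2
C9: sp ✓
5 carbons are sp.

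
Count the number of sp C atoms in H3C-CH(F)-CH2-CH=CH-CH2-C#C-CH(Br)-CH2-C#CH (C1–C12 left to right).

C1: sp3
C2: sp3
C3: sp3
C4: sp2
C5: sp2
C6: sp3
C7: sp ✓
C8: sp ✓
C9: sp3
C10: sp3
C11: sp ✓
C12: sp ✓
C7, C8, C11, C12 → 4 sp carbons.

4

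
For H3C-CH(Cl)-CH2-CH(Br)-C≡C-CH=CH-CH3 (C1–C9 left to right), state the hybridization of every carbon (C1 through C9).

C1 (4 σ bonds) has steric number 4: sp3.
C2 — 4 σ bonds. Steric number 4, so sp3.
C3: 4 σ bonds; 4 regions of electron density → sp3.
C4: 4 σ bonds; 4 regions of electron density → sp3.
C5 is sp: 2 σ bonds, plus two π bonds, 2 electron-density regions.
C6: 2 σ bonds, plus two π bonds — 2 electron domains, sp.
C7 (3 σ bonds, plus one π bond) has steric number 3: sp2.
C8: 3 σ bonds, plus one π bond; 3 regions of electron density → sp2.
C9 (4 σ bonds) has steric number 4: sp3.

C1 sp3, C2 sp3, C3 sp3, C4 sp3, C5 sp, C6 sp, C7 sp2, C8 sp2, C9 sp3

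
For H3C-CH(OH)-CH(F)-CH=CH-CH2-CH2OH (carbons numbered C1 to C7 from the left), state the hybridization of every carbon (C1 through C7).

C1 has 4 σ bonds: steric number 4 → sp3.
C2: 4 σ bonds; 4 regions of electron density → sp3.
C3: 4 σ bonds; 4 regions of electron density → sp3.
C4 — 3 σ bonds, plus one π bond. Steric number 3, so sp2.
C5 (3 σ bonds, plus one π bond) has steric number 3: sp2.
C6: 4 σ bonds — 4 electron domains, sp3.
C7: 4 σ bonds; 4 regions of electron density → sp3.

C1 sp3, C2 sp3, C3 sp3, C4 sp2, C5 sp2, C6 sp3, C7 sp3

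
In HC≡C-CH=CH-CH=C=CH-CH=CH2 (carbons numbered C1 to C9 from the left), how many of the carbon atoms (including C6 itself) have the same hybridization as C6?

C6 is sp (two π bonds).
C1: sp ✓
C2: sp ✓
C3: sp2
C4: sp2
C5: sp2
C6: sp ✓
C7: sp2
C8: sp2
C9: sp2
3 carbons are sp.

3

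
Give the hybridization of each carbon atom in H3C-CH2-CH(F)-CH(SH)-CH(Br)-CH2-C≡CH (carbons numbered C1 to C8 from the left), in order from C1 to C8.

C1 is sp3: 4 σ bonds, 4 electron-density regions.
C2 has 4 σ bonds: steric number 4 → sp3.
C3 carries 4 σ bonds, giving a steric number of 4, so it is sp3.
C4 carries 4 σ bonds, giving a steric number of 4, so it is sp3.
C5: 4 σ bonds; 4 regions of electron density → sp3.
C6 is sp3: 4 σ bonds, 4 electron-density regions.
C7 has 2 σ bonds, plus two π bonds: steric number 2 → sp.
C8: 2 σ bonds, plus two π bonds; 2 regions of electron density → sp.

C1 sp3, C2 sp3, C3 sp3, C4 sp3, C5 sp3, C6 sp3, C7 sp, C8 sp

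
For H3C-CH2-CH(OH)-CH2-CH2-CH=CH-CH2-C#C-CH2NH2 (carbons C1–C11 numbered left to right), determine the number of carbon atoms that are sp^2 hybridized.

C1: sp3
C2: sp3
C3: sp3
C4: sp3
C5: sp3
C6: sp2 ✓
C7: sp2 ✓
C8: sp3
C9: sp
C10: sp
C11: sp3
C6, C7 → 2 sp2 carbons.

2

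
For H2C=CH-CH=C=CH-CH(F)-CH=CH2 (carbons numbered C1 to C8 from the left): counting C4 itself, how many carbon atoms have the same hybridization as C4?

C4 is sp (two π bonds).
C1: sp2
C2: sp2
C3: sp2
C4: sp ✓
C5: sp2
C6: sp3
C7: sp2
C8: sp2
1 carbon is sp.

1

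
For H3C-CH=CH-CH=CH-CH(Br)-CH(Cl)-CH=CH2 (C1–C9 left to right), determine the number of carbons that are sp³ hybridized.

C1: sp3 ✓
C2: sp2
C3: sp2
C4: sp2
C5: sp2
C6: sp3 ✓
C7: sp3 ✓
C8: sp2
C9: sp2
C1, C6, C7 → 3 sp3 carbons.

3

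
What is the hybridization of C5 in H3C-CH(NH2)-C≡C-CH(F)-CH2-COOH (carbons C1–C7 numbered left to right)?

C5 (4 σ bonds) has steric number 4: sp3.

sp³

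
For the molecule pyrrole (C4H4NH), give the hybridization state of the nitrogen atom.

N has three σ bonds; its lone pair occupies the p orbital and is part of the aromatic π system, so N is sp2 (not the sp3 a naive steric count of 4 would give).

sp^2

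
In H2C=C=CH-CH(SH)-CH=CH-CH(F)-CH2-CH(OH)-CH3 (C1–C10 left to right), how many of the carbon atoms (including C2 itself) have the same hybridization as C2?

C2 is sp (two π bonds).
C1: sp2
C2: sp ✓
C3: sp2
C4: sp3
C5: sp2
C6: sp2
C7: sp3
C8: sp3
C9: sp3
C10: sp3
1 carbon is sp.

1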